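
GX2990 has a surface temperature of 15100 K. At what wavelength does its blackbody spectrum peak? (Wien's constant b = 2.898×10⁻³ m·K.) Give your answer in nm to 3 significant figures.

192 nm

λ_max = b/T = 2.898×10⁻³ / 15100 = 1.92×10^-7 m = 191.9 nm.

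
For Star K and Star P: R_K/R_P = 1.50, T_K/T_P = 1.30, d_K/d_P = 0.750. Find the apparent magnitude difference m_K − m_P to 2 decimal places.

L_K/L_P = (1.50)²(1.30)⁴ = 6.426.
F_K/F_P = (L_K/L_P)/(d_K/d_P)² = 6.426/0.5625 = 11.42.
m_K − m_P = −2.5 log₁₀(11.42) = -2.64.

-2.64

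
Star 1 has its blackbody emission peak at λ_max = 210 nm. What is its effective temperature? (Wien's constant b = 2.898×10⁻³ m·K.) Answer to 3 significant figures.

1.38×10^4 K

T = b/λ_max = 2.898×10⁻³ / (210×10⁻⁹) = 1.380×10^4 K.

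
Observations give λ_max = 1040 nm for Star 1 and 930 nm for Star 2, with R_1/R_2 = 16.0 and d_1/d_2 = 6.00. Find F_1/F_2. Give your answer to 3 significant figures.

Wien's law: T_1/T_2 = λ_2/λ_1 = 930/1040 = 0.8942.
L_1/L_2 = (R_1/R_2)²(T_1/T_2)⁴ = (16.0)²(0.8942)⁴ = 163.7.
F_1/F_2 = (L_1/L_2)/(d_1/d_2)² = 163.7/(6.00)² = 4.547.

4.55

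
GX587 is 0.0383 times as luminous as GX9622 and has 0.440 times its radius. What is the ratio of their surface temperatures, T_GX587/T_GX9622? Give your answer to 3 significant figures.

L ∝ R²T⁴ gives T ∝ (L/R²)^(1/4), so
T_GX587/T_GX9622 = (0.0383 / 0.440²)^(1/4) = (0.1978)^(1/4) = 0.6669.

0.667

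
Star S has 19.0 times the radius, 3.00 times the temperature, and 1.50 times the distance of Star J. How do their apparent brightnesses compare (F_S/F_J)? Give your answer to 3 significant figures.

L_S/L_J = (R_S/R_J)²(T_S/T_J)⁴ = (19.0)² × (3.00)⁴ = 2.924×10^4.
F_S/F_J = (L_S/L_J)/(d_S/d_J)² = 2.924×10^4 / (1.50)² = 1.300×10^4.

1.30×10^4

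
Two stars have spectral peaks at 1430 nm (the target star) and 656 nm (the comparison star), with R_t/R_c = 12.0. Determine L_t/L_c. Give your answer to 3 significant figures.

6.38

Wien's law gives T ∝ 1/λ_max, so T_t/T_c = λ_c/λ_t = 656/1430 = 0.4587.
Then L ∝ R²T⁴ gives L_t/L_c = (12.0)² × (0.4587)⁴ = 144.0 × 0.04429 = 6.377.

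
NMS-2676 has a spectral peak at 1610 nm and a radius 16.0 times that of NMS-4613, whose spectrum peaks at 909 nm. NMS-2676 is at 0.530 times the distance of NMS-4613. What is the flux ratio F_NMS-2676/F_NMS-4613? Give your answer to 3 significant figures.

Wien's law: T_NMS-2676/T_NMS-4613 = λ_NMS-4613/λ_NMS-2676 = 909/1610 = 0.5646.
L_NMS-2676/L_NMS-4613 = (R_NMS-2676/R_NMS-4613)²(T_NMS-2676/T_NMS-4613)⁴ = (16.0)²(0.5646)⁴ = 26.01.
F_NMS-2676/F_NMS-4613 = (L_NMS-2676/L_NMS-4613)/(d_NMS-2676/d_NMS-4613)² = 26.01/(0.530)² = 92.61.

92.6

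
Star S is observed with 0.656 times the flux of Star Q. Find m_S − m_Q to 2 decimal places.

m_S − m_Q = −2.5 log₁₀(F_S/F_Q) = −2.5 log₁₀(0.656) = −2.5 × (-0.183) = 0.458.

0.46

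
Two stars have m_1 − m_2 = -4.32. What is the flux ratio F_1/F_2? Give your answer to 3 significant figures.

53.5

F_1/F_2 = 10^(−(m_1 − m_2)/2.5) = 10^(4.32/2.5) = 10^1.728 = 53.46.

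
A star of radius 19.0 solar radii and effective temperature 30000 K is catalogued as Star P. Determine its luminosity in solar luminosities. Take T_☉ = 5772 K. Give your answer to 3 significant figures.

2.63×10^5 solar luminosities

L/L_☉ = (R/R_☉)² (T/T_☉)⁴ = (19.0)² × (30000/5772)⁴
       = 361.0 × (5.198)⁴ = 361.0 × 729.8 = 2.634×10^5.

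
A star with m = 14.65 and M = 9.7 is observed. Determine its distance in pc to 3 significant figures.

m − M = 5 log₁₀(d/10 pc)
14.65 − (9.7) = 4.95 = 5 log₁₀(d/10)
d = 10 × 10^(4.95/5) = 10 × 10^0.990 = 97.72 pc.

97.7 pc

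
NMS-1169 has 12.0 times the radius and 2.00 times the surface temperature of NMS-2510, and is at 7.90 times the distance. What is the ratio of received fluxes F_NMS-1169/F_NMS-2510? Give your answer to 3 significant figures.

L_NMS-1169/L_NMS-2510 = (R_NMS-1169/R_NMS-2510)²(T_NMS-1169/T_NMS-2510)⁴ = (12.0)² × (2.00)⁴ = 2304.
F_NMS-1169/F_NMS-2510 = (L_NMS-1169/L_NMS-2510)/(d_NMS-1169/d_NMS-2510)² = 2304 / (7.90)² = 36.92.

36.9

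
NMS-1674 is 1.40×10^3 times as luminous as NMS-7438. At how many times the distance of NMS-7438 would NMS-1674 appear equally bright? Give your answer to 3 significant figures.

37.4

Equal flux requires L_NMS-1674/d_NMS-1674² = L_NMS-7438/d_NMS-7438², so d_NMS-1674/d_NMS-7438 = √(L_NMS-1674/L_NMS-7438)
= √(1.40×10^3) = 37.42.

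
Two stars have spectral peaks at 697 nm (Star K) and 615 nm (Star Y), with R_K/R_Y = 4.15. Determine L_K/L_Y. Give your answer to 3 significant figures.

Wien's law gives T ∝ 1/λ_max, so T_K/T_Y = λ_Y/λ_K = 615/697 = 0.8824.
Then L ∝ R²T⁴ gives L_K/L_Y = (4.15)² × (0.8824)⁴ = 17.22 × 0.6061 = 10.44.

10.4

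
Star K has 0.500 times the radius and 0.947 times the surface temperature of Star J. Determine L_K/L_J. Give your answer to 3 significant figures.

0.201

From the Stefan–Boltzmann law, L ∝ R²T⁴, so
L_K/L_J = (R_K/R_J)² (T_K/T_J)⁴ = (0.500)² × (0.947)⁴ = 0.2500 × 0.8043 = 0.2011.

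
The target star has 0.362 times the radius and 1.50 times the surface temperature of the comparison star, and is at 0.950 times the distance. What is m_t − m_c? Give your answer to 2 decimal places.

L_t/L_c = (0.362)²(1.50)⁴ = 0.6634.
F_t/F_c = (L_t/L_c)/(d_t/d_c)² = 0.6634/0.9025 = 0.7351.
m_t − m_c = −2.5 log₁₀(0.7351) = 0.33.

0.33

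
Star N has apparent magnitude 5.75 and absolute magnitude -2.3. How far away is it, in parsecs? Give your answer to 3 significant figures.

407 pc

m − M = 5 log₁₀(d/10 pc)
5.75 − (-2.3) = 8.05 = 5 log₁₀(d/10)
d = 10 × 10^(8.05/5) = 10 × 10^1.610 = 407.4 pc.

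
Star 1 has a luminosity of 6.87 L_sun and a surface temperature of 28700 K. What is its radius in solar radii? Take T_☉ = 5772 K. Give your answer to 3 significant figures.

R/R_☉ = √(L/L_☉) / (T/T_☉)² = √(6.87) / (4.972)²
       = 2.621 / 24.72 = 0.1060.

0.106 solar radii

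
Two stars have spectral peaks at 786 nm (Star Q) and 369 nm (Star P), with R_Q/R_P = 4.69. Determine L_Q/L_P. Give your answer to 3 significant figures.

Wien's law gives T ∝ 1/λ_max, so T_Q/T_P = λ_P/λ_Q = 369/786 = 0.4695.
Then L ∝ R²T⁴ gives L_Q/L_P = (4.69)² × (0.4695)⁴ = 22.00 × 0.04858 = 1.068.

1.07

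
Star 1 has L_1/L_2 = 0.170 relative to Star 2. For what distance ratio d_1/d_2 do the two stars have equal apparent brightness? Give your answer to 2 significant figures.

Equal flux requires L_1/d_1² = L_2/d_2², so d_1/d_2 = √(L_1/L_2)
= √(0.170) = 0.4123.

0.41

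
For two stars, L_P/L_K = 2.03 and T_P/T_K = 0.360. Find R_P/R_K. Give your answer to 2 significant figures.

L ∝ R²T⁴ gives R ∝ √L / T², so
R_P/R_K = √(2.03) / (0.360)² = 1.425 / 0.1296 = 10.99.

11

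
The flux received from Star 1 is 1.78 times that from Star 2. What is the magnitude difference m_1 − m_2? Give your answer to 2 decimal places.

m_1 − m_2 = −2.5 log₁₀(F_1/F_2) = −2.5 log₁₀(1.78) = −2.5 × (0.250) = -0.626.

-0.63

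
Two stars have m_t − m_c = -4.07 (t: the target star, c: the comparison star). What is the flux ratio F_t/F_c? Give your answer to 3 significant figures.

F_t/F_c = 10^(−(m_t − m_c)/2.5) = 10^(4.07/2.5) = 10^1.628 = 42.46.

42.5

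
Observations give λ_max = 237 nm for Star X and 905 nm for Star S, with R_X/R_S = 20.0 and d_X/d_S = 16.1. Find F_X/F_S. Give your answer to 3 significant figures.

Wien's law: T_X/T_S = λ_S/λ_X = 905/237 = 3.819.
L_X/L_S = (R_X/R_S)²(T_X/T_S)⁴ = (20.0)²(3.819)⁴ = 8.505×10^4.
F_X/F_S = (L_X/L_S)/(d_X/d_S)² = 8.505×10^4/(16.1)² = 328.1.

328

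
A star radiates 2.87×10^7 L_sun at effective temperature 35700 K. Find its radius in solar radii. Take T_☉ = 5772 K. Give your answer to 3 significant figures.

140 solar radii

R/R_☉ = √(L/L_☉) / (T/T_☉)² = √(2.87×10^7) / (6.185)²
       = 5357 / 38.25 = 140.0.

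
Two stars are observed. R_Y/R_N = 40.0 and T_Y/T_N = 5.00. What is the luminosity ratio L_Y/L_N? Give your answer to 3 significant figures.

1.00×10^6

From the Stefan–Boltzmann law, L ∝ R²T⁴, so
L_Y/L_N = (R_Y/R_N)² (T_Y/T_N)⁴ = (40.0)² × (5.00)⁴ = 1600 × 625.0 = 1.000×10^6.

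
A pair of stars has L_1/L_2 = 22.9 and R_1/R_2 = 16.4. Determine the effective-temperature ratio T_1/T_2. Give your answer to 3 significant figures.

0.540

L ∝ R²T⁴ gives T ∝ (L/R²)^(1/4), so
T_1/T_2 = (22.9 / 16.4²)^(1/4) = (0.08514)^(1/4) = 0.5402.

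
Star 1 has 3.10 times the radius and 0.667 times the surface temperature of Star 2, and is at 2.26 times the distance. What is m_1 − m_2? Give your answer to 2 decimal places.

1.07

L_1/L_2 = (3.10)²(0.667)⁴ = 1.902.
F_1/F_2 = (L_1/L_2)/(d_1/d_2)² = 1.902/5.108 = 0.3724.
m_1 − m_2 = −2.5 log₁₀(0.3724) = 1.07.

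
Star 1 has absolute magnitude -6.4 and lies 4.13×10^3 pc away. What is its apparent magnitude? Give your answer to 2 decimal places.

m = M + 5 log₁₀(d/10 pc) = -6.4 + 5 log₁₀(4.13×10^3/10)
  = -6.4 + 5 × 2.616 = -6.4 + 13.08 = 6.68.

6.68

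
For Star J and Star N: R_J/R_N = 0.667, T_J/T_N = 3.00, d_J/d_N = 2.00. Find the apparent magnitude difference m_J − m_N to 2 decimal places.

-2.39

L_J/L_N = (0.667)²(3.00)⁴ = 36.04.
F_J/F_N = (L_J/L_N)/(d_J/d_N)² = 36.04/4.000 = 9.009.
m_J − m_N = −2.5 log₁₀(9.009) = -2.39.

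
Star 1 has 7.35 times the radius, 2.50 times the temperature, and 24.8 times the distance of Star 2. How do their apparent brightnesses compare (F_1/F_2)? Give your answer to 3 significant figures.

L_1/L_2 = (R_1/R_2)²(T_1/T_2)⁴ = (7.35)² × (2.50)⁴ = 2110.
F_1/F_2 = (L_1/L_2)/(d_1/d_2)² = 2110 / (24.8)² = 3.431.

3.43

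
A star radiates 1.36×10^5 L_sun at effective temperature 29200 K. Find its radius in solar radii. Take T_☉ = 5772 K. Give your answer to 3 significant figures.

14.4 solar radii

R/R_☉ = √(L/L_☉) / (T/T_☉)² = √(1.36×10^5) / (5.059)²
       = 368.8 / 25.59 = 14.41.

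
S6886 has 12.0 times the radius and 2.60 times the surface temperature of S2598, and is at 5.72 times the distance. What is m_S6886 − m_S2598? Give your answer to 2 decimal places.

L_S6886/L_S2598 = (12.0)²(2.60)⁴ = 6580.
F_S6886/F_S2598 = (L_S6886/L_S2598)/(d_S6886/d_S2598)² = 6580/32.72 = 201.1.
m_S6886 − m_S2598 = −2.5 log₁₀(201.1) = -5.76.

-5.76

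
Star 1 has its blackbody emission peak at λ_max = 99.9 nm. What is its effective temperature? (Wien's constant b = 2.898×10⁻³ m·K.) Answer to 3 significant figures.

T = b/λ_max = 2.898×10⁻³ / (99.9×10⁻⁹) = 2.901×10^4 K.

2.90×10^4 K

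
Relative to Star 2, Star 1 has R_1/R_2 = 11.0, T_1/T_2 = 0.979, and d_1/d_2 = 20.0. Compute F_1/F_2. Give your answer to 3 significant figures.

0.278

L_1/L_2 = (R_1/R_2)²(T_1/T_2)⁴ = (11.0)² × (0.979)⁴ = 111.2.
F_1/F_2 = (L_1/L_2)/(d_1/d_2)² = 111.2 / (20.0)² = 0.2779.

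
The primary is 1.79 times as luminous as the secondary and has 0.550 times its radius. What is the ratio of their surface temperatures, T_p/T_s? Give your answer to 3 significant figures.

L ∝ R²T⁴ gives T ∝ (L/R²)^(1/4), so
T_p/T_s = (1.79 / 0.550²)^(1/4) = (5.917)^(1/4) = 1.560.

1.56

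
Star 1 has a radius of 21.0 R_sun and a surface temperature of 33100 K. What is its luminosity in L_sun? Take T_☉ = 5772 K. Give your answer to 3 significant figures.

L/L_☉ = (R/R_☉)² (T/T_☉)⁴ = (21.0)² × (33100/5772)⁴
       = 441.0 × (5.735)⁴ = 441.0 × 1081 = 4.769×10^5.

4.77×10^5 L_sun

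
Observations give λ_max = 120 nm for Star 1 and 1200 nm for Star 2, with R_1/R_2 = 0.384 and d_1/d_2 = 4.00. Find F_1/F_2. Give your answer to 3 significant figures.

Wien's law: T_1/T_2 = λ_2/λ_1 = 1200/120 = 10.00.
L_1/L_2 = (R_1/R_2)²(T_1/T_2)⁴ = (0.384)²(10.00)⁴ = 1475.
F_1/F_2 = (L_1/L_2)/(d_1/d_2)² = 1475/(4.00)² = 92.16.

92.2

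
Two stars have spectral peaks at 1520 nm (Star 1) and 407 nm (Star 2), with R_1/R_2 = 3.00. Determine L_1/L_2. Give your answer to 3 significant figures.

Wien's law gives T ∝ 1/λ_max, so T_1/T_2 = λ_2/λ_1 = 407/1520 = 0.2678.
Then L ∝ R²T⁴ gives L_1/L_2 = (3.00)² × (0.2678)⁴ = 9.000 × 0.005140 = 0.04626.

0.0463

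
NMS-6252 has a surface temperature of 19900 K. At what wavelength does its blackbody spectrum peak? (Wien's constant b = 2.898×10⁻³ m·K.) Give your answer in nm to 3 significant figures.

λ_max = b/T = 2.898×10⁻³ / 19900 = 1.46×10^-7 m = 145.6 nm.

146 nm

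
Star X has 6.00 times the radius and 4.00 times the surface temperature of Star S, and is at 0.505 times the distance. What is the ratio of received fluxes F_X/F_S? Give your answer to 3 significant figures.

3.61×10^4

L_X/L_S = (R_X/R_S)²(T_X/T_S)⁴ = (6.00)² × (4.00)⁴ = 9216.
F_X/F_S = (L_X/L_S)/(d_X/d_S)² = 9216 / (0.505)² = 3.614×10^4.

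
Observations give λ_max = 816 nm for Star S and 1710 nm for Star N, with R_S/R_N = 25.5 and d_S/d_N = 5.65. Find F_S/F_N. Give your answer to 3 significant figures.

Wien's law: T_S/T_N = λ_N/λ_S = 1710/816 = 2.096.
L_S/L_N = (R_S/R_N)²(T_S/T_N)⁴ = (25.5)²(2.096)⁴ = 1.254×10^4.
F_S/F_N = (L_S/L_N)/(d_S/d_N)² = 1.254×10^4/(5.65)² = 392.8.

393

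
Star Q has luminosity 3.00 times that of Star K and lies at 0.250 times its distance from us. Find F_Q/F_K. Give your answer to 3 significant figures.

F = L/(4πd²), so F_Q/F_K = (L_Q/L_K) / (d_Q/d_K)²
= 3.00 / (0.250)² = 3.00 / 0.06250 = 48.00.

48.0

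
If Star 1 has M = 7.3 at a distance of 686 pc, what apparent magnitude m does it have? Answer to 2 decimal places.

m = M + 5 log₁₀(d/10 pc) = 7.3 + 5 log₁₀(686/10)
  = 7.3 + 5 × 1.836 = 7.3 + 9.18 = 16.48.

16.48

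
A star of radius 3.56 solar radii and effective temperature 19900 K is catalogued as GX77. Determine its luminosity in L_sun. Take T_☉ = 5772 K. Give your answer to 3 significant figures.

1.79×10^3 L_sun

L/L_☉ = (R/R_☉)² (T/T_☉)⁴ = (3.56)² × (19900/5772)⁴
       = 12.67 × (3.448)⁴ = 12.67 × 141.3 = 1791.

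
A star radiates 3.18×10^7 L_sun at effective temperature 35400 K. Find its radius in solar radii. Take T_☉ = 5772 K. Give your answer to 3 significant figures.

150 solar radii

R/R_☉ = √(L/L_☉) / (T/T_☉)² = √(3.18×10^7) / (6.133)²
       = 5639 / 37.61 = 149.9.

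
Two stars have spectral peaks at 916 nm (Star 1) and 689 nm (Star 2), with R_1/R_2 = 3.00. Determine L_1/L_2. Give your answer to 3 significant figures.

Wien's law gives T ∝ 1/λ_max, so T_1/T_2 = λ_2/λ_1 = 689/916 = 0.7522.
Then L ∝ R²T⁴ gives L_1/L_2 = (3.00)² × (0.7522)⁴ = 9.000 × 0.3201 = 2.881.

2.88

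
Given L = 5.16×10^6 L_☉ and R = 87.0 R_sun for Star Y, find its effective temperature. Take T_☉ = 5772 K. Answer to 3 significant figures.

2.95×10^4 K

T/T_☉ = (L/L_☉)^(1/4) / (R/R_☉)^(1/2)
T = 5772 × (5.16×10^6)^(1/4) / √(87.0) = 5772 × 47.66 / 9.327 = 2.949×10^4 K.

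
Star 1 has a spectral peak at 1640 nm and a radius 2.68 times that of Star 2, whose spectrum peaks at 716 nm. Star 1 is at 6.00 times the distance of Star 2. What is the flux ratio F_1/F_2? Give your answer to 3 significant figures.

0.00725

Wien's law: T_1/T_2 = λ_2/λ_1 = 716/1640 = 0.4366.
L_1/L_2 = (R_1/R_2)²(T_1/T_2)⁴ = (2.68)²(0.4366)⁴ = 0.2609.
F_1/F_2 = (L_1/L_2)/(d_1/d_2)² = 0.2609/(6.00)² = 0.007248.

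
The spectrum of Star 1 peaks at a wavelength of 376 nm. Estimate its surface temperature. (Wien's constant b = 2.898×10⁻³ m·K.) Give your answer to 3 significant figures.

7.71×10^3 K

T = b/λ_max = 2.898×10⁻³ / (376×10⁻⁹) = 7707 K.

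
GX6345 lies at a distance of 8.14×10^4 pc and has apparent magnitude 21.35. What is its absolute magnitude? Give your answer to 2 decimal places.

1.80

M = m − 5 log₁₀(d/10 pc) = 21.35 − 5 log₁₀(8.14×10^4/10)
  = 21.35 − 5 × 3.911 = 21.35 − 19.55 = 1.80.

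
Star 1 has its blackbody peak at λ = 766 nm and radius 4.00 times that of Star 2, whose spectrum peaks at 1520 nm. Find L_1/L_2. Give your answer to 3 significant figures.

248

Wien's law gives T ∝ 1/λ_max, so T_1/T_2 = λ_2/λ_1 = 1520/766 = 1.984.
Then L ∝ R²T⁴ gives L_1/L_2 = (4.00)² × (1.984)⁴ = 16.00 × 15.50 = 248.1.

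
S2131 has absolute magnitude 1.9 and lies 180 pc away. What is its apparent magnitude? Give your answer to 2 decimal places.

8.18

m = M + 5 log₁₀(d/10 pc) = 1.9 + 5 log₁₀(180/10)
  = 1.9 + 5 × 1.255 = 1.9 + 6.28 = 8.18.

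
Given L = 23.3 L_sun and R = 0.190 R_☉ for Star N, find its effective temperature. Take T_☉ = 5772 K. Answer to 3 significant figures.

2.91×10^4 K

T/T_☉ = (L/L_☉)^(1/4) / (R/R_☉)^(1/2)
T = 5772 × (23.3)^(1/4) / √(0.190) = 5772 × 2.197 / 0.4359 = 2.909×10^4 K.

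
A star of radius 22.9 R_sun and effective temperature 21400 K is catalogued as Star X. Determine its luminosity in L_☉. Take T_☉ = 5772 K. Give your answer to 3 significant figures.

9.91×10^4 L_☉

L/L_☉ = (R/R_☉)² (T/T_☉)⁴ = (22.9)² × (21400/5772)⁴
       = 524.4 × (3.708)⁴ = 524.4 × 189.0 = 9.909×10^4.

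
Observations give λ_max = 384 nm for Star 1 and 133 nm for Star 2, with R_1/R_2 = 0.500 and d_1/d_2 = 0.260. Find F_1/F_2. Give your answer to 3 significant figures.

0.0532

Wien's law: T_1/T_2 = λ_2/λ_1 = 133/384 = 0.3464.
L_1/L_2 = (R_1/R_2)²(T_1/T_2)⁴ = (0.500)²(0.3464)⁴ = 0.003598.
F_1/F_2 = (L_1/L_2)/(d_1/d_2)² = 0.003598/(0.260)² = 0.05322.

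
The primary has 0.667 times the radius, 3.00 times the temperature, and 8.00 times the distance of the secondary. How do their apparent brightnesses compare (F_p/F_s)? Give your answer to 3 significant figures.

0.563

L_p/L_s = (R_p/R_s)²(T_p/T_s)⁴ = (0.667)² × (3.00)⁴ = 36.04.
F_p/F_s = (L_p/L_s)/(d_p/d_s)² = 36.04 / (8.00)² = 0.5631.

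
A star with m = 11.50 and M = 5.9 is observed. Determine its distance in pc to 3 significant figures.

m − M = 5 log₁₀(d/10 pc)
11.50 − (5.9) = 5.60 = 5 log₁₀(d/10)
d = 10 × 10^(5.60/5) = 10 × 10^1.120 = 131.8 pc.

132 pc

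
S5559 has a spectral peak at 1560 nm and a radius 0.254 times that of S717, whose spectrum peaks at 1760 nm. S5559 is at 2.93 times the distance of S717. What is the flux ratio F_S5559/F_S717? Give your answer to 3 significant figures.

0.0122

Wien's law: T_S5559/T_S717 = λ_S717/λ_S5559 = 1760/1560 = 1.128.
L_S5559/L_S717 = (R_S5559/R_S717)²(T_S5559/T_S717)⁴ = (0.254)²(1.128)⁴ = 0.1045.
F_S5559/F_S717 = (L_S5559/L_S717)/(d_S5559/d_S717)² = 0.1045/(2.93)² = 0.01218.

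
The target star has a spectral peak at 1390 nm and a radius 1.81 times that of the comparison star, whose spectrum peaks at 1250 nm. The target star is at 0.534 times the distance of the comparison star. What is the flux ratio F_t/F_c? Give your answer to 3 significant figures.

7.51

Wien's law: T_t/T_c = λ_c/λ_t = 1250/1390 = 0.8993.
L_t/L_c = (R_t/R_c)²(T_t/T_c)⁴ = (1.81)²(0.8993)⁴ = 2.143.
F_t/F_c = (L_t/L_c)/(d_t/d_c)² = 2.143/(0.534)² = 7.514.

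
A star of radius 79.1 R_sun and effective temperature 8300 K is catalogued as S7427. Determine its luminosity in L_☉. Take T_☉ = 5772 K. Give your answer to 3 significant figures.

L/L_☉ = (R/R_☉)² (T/T_☉)⁴ = (79.1)² × (8300/5772)⁴
       = 6257 × (1.438)⁴ = 6257 × 4.276 = 2.675×10^4.

2.68×10^4 L_☉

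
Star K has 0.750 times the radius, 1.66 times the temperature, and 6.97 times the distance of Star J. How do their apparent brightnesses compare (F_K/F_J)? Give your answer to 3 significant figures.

L_K/L_J = (R_K/R_J)²(T_K/T_J)⁴ = (0.750)² × (1.66)⁴ = 4.271.
F_K/F_J = (L_K/L_J)/(d_K/d_J)² = 4.271 / (6.97)² = 0.08792.

0.0879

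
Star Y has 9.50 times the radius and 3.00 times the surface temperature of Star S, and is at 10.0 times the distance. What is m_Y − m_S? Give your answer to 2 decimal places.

L_Y/L_S = (9.50)²(3.00)⁴ = 7310.
F_Y/F_S = (L_Y/L_S)/(d_Y/d_S)² = 7310/100.0 = 73.10.
m_Y − m_S = −2.5 log₁₀(73.10) = -4.66.

-4.66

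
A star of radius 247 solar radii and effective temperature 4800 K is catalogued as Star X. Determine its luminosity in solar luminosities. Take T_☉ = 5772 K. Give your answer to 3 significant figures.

2.92×10^4 solar luminosities

L/L_☉ = (R/R_☉)² (T/T_☉)⁴ = (247)² × (4800/5772)⁴
       = 6.101×10^4 × (0.8316)⁴ = 6.101×10^4 × 0.4783 = 2.918×10^4.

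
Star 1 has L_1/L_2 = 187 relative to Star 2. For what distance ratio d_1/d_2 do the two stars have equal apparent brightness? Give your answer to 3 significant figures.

13.7

Equal flux requires L_1/d_1² = L_2/d_2², so d_1/d_2 = √(L_1/L_2)
= √(187) = 13.67.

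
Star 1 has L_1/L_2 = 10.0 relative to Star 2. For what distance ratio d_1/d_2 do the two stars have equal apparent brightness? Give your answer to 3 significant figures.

3.16

Equal flux requires L_1/d_1² = L_2/d_2², so d_1/d_2 = √(L_1/L_2)
= √(10.0) = 3.162.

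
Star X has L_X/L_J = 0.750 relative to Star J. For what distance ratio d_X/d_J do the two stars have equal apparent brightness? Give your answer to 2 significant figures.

Equal flux requires L_X/d_X² = L_J/d_J², so d_X/d_J = √(L_X/L_J)
= √(0.750) = 0.8660.

0.87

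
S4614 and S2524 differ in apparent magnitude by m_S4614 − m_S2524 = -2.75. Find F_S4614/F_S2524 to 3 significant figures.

12.6

F_S4614/F_S2524 = 10^(−(m_S4614 − m_S2524)/2.5) = 10^(2.75/2.5) = 10^1.100 = 12.59.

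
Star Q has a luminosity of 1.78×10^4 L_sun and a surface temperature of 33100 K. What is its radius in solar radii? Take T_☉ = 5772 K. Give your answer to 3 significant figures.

4.06 solar radii

R/R_☉ = √(L/L_☉) / (T/T_☉)² = √(1.78×10^4) / (5.735)²
       = 133.4 / 32.89 = 4.057.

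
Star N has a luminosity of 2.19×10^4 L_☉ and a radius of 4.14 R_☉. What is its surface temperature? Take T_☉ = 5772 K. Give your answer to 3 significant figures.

3.45×10^4 K

T/T_☉ = (L/L_☉)^(1/4) / (R/R_☉)^(1/2)
T = 5772 × (2.19×10^4)^(1/4) / √(4.14) = 5772 × 12.16 / 2.035 = 3.451×10^4 K.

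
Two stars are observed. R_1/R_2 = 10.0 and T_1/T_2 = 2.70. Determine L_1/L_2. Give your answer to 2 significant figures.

5.3×10^3

From the Stefan–Boltzmann law, L ∝ R²T⁴, so
L_1/L_2 = (R_1/R_2)² (T_1/T_2)⁴ = (10.0)² × (2.70)⁴ = 100.0 × 53.14 = 5314.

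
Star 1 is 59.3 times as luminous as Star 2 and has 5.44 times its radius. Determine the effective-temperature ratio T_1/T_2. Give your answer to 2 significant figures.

L ∝ R²T⁴ gives T ∝ (L/R²)^(1/4), so
T_1/T_2 = (59.3 / 5.44²)^(1/4) = (2.004)^(1/4) = 1.190.

1.2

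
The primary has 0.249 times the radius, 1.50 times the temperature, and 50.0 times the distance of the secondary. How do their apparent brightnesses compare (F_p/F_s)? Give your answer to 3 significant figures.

L_p/L_s = (R_p/R_s)²(T_p/T_s)⁴ = (0.249)² × (1.50)⁴ = 0.3139.
F_p/F_s = (L_p/L_s)/(d_p/d_s)² = 0.3139 / (50.0)² = 1.256×10^-4.

1.26×10^-4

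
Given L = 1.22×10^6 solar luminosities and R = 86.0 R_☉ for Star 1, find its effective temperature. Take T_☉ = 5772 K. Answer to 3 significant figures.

T/T_☉ = (L/L_☉)^(1/4) / (R/R_☉)^(1/2)
T = 5772 × (1.22×10^6)^(1/4) / √(86.0) = 5772 × 33.23 / 9.274 = 2.069×10^4 K.

2.07×10^4 K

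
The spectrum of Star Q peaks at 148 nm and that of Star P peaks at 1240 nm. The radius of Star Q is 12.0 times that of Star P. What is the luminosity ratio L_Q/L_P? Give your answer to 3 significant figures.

7.10×10^5

Wien's law gives T ∝ 1/λ_max, so T_Q/T_P = λ_P/λ_Q = 1240/148 = 8.378.
Then L ∝ R²T⁴ gives L_Q/L_P = (12.0)² × (8.378)⁴ = 144.0 × 4928 = 7.096×10^5.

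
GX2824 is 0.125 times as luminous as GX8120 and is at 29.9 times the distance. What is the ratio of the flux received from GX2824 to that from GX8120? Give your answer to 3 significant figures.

F = L/(4πd²), so F_GX2824/F_GX8120 = (L_GX2824/L_GX8120) / (d_GX2824/d_GX8120)²
= 0.125 / (29.9)² = 0.125 / 894.0 = 1.398×10^-4.

1.40×10^-4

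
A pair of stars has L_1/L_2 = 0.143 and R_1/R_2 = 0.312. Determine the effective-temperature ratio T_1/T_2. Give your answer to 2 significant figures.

L ∝ R²T⁴ gives T ∝ (L/R²)^(1/4), so
T_1/T_2 = (0.143 / 0.312²)^(1/4) = (1.469)^(1/4) = 1.101.

1.1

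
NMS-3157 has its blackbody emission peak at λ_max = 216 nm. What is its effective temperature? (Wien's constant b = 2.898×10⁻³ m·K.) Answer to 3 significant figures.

T = b/λ_max = 2.898×10⁻³ / (216×10⁻⁹) = 1.342×10^4 K.

1.34×10^4 K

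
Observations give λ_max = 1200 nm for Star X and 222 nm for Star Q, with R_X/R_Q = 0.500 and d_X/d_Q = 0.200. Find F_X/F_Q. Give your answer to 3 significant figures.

Wien's law: T_X/T_Q = λ_Q/λ_X = 222/1200 = 0.1850.
L_X/L_Q = (R_X/R_Q)²(T_X/T_Q)⁴ = (0.500)²(0.1850)⁴ = 2.928×10^-4.
F_X/F_Q = (L_X/L_Q)/(d_X/d_Q)² = 2.928×10^-4/(0.200)² = 0.007321.

0.00732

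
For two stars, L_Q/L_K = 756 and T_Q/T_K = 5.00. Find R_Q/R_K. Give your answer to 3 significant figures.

1.10

L ∝ R²T⁴ gives R ∝ √L / T², so
R_Q/R_K = √(756) / (5.00)² = 27.50 / 25.00 = 1.100.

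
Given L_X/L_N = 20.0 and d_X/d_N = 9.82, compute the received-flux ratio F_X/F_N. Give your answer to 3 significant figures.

F = L/(4πd²), so F_X/F_N = (L_X/L_N) / (d_X/d_N)²
= 20.0 / (9.82)² = 20.0 / 96.43 = 0.2074.

0.207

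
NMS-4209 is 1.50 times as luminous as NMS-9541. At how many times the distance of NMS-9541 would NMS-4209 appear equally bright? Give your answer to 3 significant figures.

1.22

Equal flux requires L_NMS-4209/d_NMS-4209² = L_NMS-9541/d_NMS-9541², so d_NMS-4209/d_NMS-9541 = √(L_NMS-4209/L_NMS-9541)
= √(1.50) = 1.225.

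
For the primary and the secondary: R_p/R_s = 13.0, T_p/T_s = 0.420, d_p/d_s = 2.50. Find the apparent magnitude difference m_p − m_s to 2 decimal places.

L_p/L_s = (13.0)²(0.420)⁴ = 5.259.
F_p/F_s = (L_p/L_s)/(d_p/d_s)² = 5.259/6.250 = 0.8414.
m_p − m_s = −2.5 log₁₀(0.8414) = 0.19.

0.19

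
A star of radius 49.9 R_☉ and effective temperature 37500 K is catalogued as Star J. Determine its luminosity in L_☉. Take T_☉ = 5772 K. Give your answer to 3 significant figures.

L/L_☉ = (R/R_☉)² (T/T_☉)⁴ = (49.9)² × (37500/5772)⁴
       = 2490 × (6.497)⁴ = 2490 × 1782 = 4.436×10^6.

4.44×10^6 L_☉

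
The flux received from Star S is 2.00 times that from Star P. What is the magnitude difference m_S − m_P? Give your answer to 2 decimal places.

-0.75

m_S − m_P = −2.5 log₁₀(F_S/F_P) = −2.5 log₁₀(2.00) = −2.5 × (0.301) = -0.753.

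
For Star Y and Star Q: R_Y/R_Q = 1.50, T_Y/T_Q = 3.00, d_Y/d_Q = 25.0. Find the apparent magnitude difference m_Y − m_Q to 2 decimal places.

L_Y/L_Q = (1.50)²(3.00)⁴ = 182.2.
F_Y/F_Q = (L_Y/L_Q)/(d_Y/d_Q)² = 182.2/625.0 = 0.2916.
m_Y − m_Q = −2.5 log₁₀(0.2916) = 1.34.

1.34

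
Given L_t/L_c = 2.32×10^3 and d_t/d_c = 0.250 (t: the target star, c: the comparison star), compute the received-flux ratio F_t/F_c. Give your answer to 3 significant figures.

3.71×10^4

F = L/(4πd²), so F_t/F_c = (L_t/L_c) / (d_t/d_c)²
= 2.32×10^3 / (0.250)² = 2.32×10^3 / 0.06250 = 3.712×10^4.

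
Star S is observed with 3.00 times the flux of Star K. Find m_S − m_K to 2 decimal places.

m_S − m_K = −2.5 log₁₀(F_S/F_K) = −2.5 log₁₀(3.00) = −2.5 × (0.477) = -1.193.

-1.19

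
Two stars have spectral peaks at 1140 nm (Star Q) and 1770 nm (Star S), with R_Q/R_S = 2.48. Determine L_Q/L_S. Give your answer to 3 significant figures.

35.7

Wien's law gives T ∝ 1/λ_max, so T_Q/T_S = λ_S/λ_Q = 1770/1140 = 1.553.
Then L ∝ R²T⁴ gives L_Q/L_S = (2.48)² × (1.553)⁴ = 6.150 × 5.811 = 35.74.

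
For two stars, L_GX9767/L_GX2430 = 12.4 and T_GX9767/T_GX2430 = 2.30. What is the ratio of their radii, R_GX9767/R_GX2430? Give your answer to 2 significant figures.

0.67

L ∝ R²T⁴ gives R ∝ √L / T², so
R_GX9767/R_GX2430 = √(12.4) / (2.30)² = 3.521 / 5.290 = 0.6657.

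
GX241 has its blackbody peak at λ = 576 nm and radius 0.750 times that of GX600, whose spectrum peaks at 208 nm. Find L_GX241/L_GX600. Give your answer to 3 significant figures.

0.00957

Wien's law gives T ∝ 1/λ_max, so T_GX241/T_GX600 = λ_GX600/λ_GX241 = 208/576 = 0.3611.
Then L ∝ R²T⁴ gives L_GX241/L_GX600 = (0.750)² × (0.3611)⁴ = 0.5625 × 0.01700 = 0.009565.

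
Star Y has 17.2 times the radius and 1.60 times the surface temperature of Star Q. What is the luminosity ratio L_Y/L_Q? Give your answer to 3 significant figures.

From the Stefan–Boltzmann law, L ∝ R²T⁴, so
L_Y/L_Q = (R_Y/R_Q)² (T_Y/T_Q)⁴ = (17.2)² × (1.60)⁴ = 295.8 × 6.554 = 1939.

1.94×10^3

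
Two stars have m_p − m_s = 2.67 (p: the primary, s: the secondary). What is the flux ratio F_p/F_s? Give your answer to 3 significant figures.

0.0855

F_p/F_s = 10^(−(m_p − m_s)/2.5) = 10^(-2.67/2.5) = 10^-1.068 = 0.08551.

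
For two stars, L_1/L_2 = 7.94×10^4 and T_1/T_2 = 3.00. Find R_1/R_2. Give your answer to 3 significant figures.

L ∝ R²T⁴ gives R ∝ √L / T², so
R_1/R_2 = √(7.94×10^4) / (3.00)² = 281.8 / 9.000 = 31.31.

31.3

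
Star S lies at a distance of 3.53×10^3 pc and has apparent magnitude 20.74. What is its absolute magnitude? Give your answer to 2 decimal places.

8.00

M = m − 5 log₁₀(d/10 pc) = 20.74 − 5 log₁₀(3.53×10^3/10)
  = 20.74 − 5 × 2.548 = 20.74 − 12.74 = 8.00.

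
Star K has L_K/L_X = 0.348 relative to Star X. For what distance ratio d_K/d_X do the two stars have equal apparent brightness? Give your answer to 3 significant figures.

0.590

Equal flux requires L_K/d_K² = L_X/d_X², so d_K/d_X = √(L_K/L_X)
= √(0.348) = 0.5899.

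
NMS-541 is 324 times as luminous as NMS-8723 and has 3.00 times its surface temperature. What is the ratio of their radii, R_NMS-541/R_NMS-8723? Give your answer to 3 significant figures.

2.00

L ∝ R²T⁴ gives R ∝ √L / T², so
R_NMS-541/R_NMS-8723 = √(324) / (3.00)² = 18.00 / 9.000 = 2.000.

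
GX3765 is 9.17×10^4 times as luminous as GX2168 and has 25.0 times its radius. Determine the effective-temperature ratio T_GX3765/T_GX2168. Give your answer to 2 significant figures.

3.5

L ∝ R²T⁴ gives T ∝ (L/R²)^(1/4), so
T_GX3765/T_GX2168 = (9.17×10^4 / 25.0²)^(1/4) = (146.7)^(1/4) = 3.480.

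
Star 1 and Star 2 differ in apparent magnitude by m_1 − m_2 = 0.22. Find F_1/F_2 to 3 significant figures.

0.817

F_1/F_2 = 10^(−(m_1 − m_2)/2.5) = 10^(-0.22/2.5) = 10^-0.088 = 0.8166.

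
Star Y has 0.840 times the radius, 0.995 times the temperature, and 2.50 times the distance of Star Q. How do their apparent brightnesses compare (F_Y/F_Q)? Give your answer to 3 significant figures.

L_Y/L_Q = (R_Y/R_Q)²(T_Y/T_Q)⁴ = (0.840)² × (0.995)⁴ = 0.6916.
F_Y/F_Q = (L_Y/L_Q)/(d_Y/d_Q)² = 0.6916 / (2.50)² = 0.1107.

0.111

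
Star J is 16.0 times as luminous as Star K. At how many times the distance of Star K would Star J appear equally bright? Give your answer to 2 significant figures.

Equal flux requires L_J/d_J² = L_K/d_K², so d_J/d_K = √(L_J/L_K)
= √(16.0) = 4.000.

4.0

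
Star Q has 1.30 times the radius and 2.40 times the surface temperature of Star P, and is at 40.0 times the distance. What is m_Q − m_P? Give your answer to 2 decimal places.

3.64

L_Q/L_P = (1.30)²(2.40)⁴ = 56.07.
F_Q/F_P = (L_Q/L_P)/(d_Q/d_P)² = 56.07/1600 = 0.03504.
m_Q − m_P = −2.5 log₁₀(0.03504) = 3.64.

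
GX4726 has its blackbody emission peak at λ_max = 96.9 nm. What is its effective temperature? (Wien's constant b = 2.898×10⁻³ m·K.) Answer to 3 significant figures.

2.99×10^4 K

T = b/λ_max = 2.898×10⁻³ / (96.9×10⁻⁹) = 2.991×10^4 K.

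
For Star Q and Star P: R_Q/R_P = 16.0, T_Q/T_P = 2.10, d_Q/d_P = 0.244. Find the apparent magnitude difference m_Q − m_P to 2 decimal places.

L_Q/L_P = (16.0)²(2.10)⁴ = 4979.
F_Q/F_P = (L_Q/L_P)/(d_Q/d_P)² = 4979/0.05954 = 8.363×10^4.
m_Q − m_P = −2.5 log₁₀(8.363×10^4) = -12.31.

-12.31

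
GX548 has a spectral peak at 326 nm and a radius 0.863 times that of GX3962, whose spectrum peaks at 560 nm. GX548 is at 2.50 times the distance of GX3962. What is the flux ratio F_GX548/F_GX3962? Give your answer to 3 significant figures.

1.04

Wien's law: T_GX548/T_GX3962 = λ_GX3962/λ_GX548 = 560/326 = 1.718.
L_GX548/L_GX3962 = (R_GX548/R_GX3962)²(T_GX548/T_GX3962)⁴ = (0.863)²(1.718)⁴ = 6.485.
F_GX548/F_GX3962 = (L_GX548/L_GX3962)/(d_GX548/d_GX3962)² = 6.485/(2.50)² = 1.038.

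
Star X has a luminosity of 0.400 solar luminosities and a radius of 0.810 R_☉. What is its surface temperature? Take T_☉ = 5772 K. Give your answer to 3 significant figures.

T/T_☉ = (L/L_☉)^(1/4) / (R/R_☉)^(1/2)
T = 5772 × (0.400)^(1/4) / √(0.810) = 5772 × 0.7953 / 0.9000 = 5100 K.

5.10×10^3 K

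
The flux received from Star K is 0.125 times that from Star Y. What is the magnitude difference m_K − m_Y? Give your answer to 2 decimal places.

m_K − m_Y = −2.5 log₁₀(F_K/F_Y) = −2.5 log₁₀(0.125) = −2.5 × (-0.903) = 2.258.

2.26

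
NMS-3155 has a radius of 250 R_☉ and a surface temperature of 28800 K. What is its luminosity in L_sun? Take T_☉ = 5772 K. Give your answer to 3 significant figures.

L/L_☉ = (R/R_☉)² (T/T_☉)⁴ = (250)² × (28800/5772)⁴
       = 6.250×10^4 × (4.990)⁴ = 6.250×10^4 × 619.8 = 3.874×10^7.

3.87×10^7 L_sun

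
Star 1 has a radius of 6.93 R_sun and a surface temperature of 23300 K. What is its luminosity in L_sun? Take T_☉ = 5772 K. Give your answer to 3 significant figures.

L/L_☉ = (R/R_☉)² (T/T_☉)⁴ = (6.93)² × (23300/5772)⁴
       = 48.02 × (4.037)⁴ = 48.02 × 265.5 = 1.275×10^4.

1.28×10^4 L_sun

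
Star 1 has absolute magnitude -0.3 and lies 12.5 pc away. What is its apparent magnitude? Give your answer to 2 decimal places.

m = M + 5 log₁₀(d/10 pc) = -0.3 + 5 log₁₀(12.5/10)
  = -0.3 + 5 × 0.097 = -0.3 + 0.48 = 0.18.

0.18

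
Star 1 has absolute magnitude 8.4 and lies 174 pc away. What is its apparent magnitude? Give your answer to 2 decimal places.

m = M + 5 log₁₀(d/10 pc) = 8.4 + 5 log₁₀(174/10)
  = 8.4 + 5 × 1.241 = 8.4 + 6.20 = 14.60.

14.60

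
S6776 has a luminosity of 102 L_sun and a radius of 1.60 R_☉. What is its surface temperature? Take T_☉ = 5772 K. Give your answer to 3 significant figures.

T/T_☉ = (L/L_☉)^(1/4) / (R/R_☉)^(1/2)
T = 5772 × (102)^(1/4) / √(1.60) = 5772 × 3.178 / 1.265 = 1.450×10^4 K.

1.45×10^4 K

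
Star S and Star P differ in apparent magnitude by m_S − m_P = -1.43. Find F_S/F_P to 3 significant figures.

3.73

F_S/F_P = 10^(−(m_S − m_P)/2.5) = 10^(1.43/2.5) = 10^0.572 = 3.733.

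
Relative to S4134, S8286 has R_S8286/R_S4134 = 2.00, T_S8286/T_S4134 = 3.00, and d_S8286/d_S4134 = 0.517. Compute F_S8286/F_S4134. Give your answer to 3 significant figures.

1.21×10^3

L_S8286/L_S4134 = (R_S8286/R_S4134)²(T_S8286/T_S4134)⁴ = (2.00)² × (3.00)⁴ = 324.0.
F_S8286/F_S4134 = (L_S8286/L_S4134)/(d_S8286/d_S4134)² = 324.0 / (0.517)² = 1212.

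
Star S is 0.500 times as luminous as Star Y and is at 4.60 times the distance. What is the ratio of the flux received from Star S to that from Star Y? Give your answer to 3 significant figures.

0.0236

F = L/(4πd²), so F_S/F_Y = (L_S/L_Y) / (d_S/d_Y)²
= 0.500 / (4.60)² = 0.500 / 21.16 = 0.02363.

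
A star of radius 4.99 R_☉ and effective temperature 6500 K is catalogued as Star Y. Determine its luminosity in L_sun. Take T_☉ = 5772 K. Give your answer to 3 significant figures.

L/L_☉ = (R/R_☉)² (T/T_☉)⁴ = (4.99)² × (6500/5772)⁴
       = 24.90 × (1.126)⁴ = 24.90 × 1.608 = 40.05.

40.0 L_sun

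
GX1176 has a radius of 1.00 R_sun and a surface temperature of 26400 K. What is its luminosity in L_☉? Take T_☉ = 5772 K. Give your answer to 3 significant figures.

438 L_☉

L/L_☉ = (R/R_☉)² (T/T_☉)⁴ = (1.00)² × (26400/5772)⁴
       = 1.000 × (4.574)⁴ = 1.000 × 437.6 = 437.6.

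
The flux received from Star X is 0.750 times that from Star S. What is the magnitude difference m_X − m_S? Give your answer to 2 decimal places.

m_X − m_S = −2.5 log₁₀(F_X/F_S) = −2.5 log₁₀(0.750) = −2.5 × (-0.125) = 0.312.

0.31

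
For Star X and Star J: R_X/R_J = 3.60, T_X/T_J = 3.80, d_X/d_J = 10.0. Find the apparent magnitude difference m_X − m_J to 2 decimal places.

L_X/L_J = (3.60)²(3.80)⁴ = 2702.
F_X/F_J = (L_X/L_J)/(d_X/d_J)² = 2702/100.0 = 27.02.
m_X − m_J = −2.5 log₁₀(27.02) = -3.58.

-3.58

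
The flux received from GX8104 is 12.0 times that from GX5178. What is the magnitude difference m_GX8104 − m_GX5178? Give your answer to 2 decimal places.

-2.70

m_GX8104 − m_GX5178 = −2.5 log₁₀(F_GX8104/F_GX5178) = −2.5 log₁₀(12.0) = −2.5 × (1.079) = -2.698.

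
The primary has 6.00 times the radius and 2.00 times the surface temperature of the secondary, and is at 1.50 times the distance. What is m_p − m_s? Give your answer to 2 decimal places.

-6.02

L_p/L_s = (6.00)²(2.00)⁴ = 576.0.
F_p/F_s = (L_p/L_s)/(d_p/d_s)² = 576.0/2.250 = 256.0.
m_p − m_s = −2.5 log₁₀(256.0) = -6.02.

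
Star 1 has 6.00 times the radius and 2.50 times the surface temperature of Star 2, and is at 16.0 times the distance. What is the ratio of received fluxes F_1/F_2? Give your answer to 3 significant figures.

L_1/L_2 = (R_1/R_2)²(T_1/T_2)⁴ = (6.00)² × (2.50)⁴ = 1406.
F_1/F_2 = (L_1/L_2)/(d_1/d_2)² = 1406 / (16.0)² = 5.493.

5.49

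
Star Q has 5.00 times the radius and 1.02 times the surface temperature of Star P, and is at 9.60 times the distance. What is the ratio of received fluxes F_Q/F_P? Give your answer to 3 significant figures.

L_Q/L_P = (R_Q/R_P)²(T_Q/T_P)⁴ = (5.00)² × (1.02)⁴ = 27.06.
F_Q/F_P = (L_Q/L_P)/(d_Q/d_P)² = 27.06 / (9.60)² = 0.2936.

0.294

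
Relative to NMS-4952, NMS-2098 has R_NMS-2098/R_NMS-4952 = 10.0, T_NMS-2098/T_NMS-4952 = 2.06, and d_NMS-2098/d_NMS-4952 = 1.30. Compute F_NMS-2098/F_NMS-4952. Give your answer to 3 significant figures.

1.07×10^3

L_NMS-2098/L_NMS-4952 = (R_NMS-2098/R_NMS-4952)²(T_NMS-2098/T_NMS-4952)⁴ = (10.0)² × (2.06)⁴ = 1801.
F_NMS-2098/F_NMS-4952 = (L_NMS-2098/L_NMS-4952)/(d_NMS-2098/d_NMS-4952)² = 1801 / (1.30)² = 1066.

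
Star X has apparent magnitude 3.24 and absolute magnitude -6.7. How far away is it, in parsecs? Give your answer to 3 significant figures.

m − M = 5 log₁₀(d/10 pc)
3.24 − (-6.7) = 9.94 = 5 log₁₀(d/10)
d = 10 × 10^(9.94/5) = 10 × 10^1.988 = 972.7 pc.

973 pc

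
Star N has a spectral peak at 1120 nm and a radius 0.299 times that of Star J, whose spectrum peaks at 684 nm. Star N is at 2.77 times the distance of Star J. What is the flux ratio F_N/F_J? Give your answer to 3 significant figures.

0.00162

Wien's law: T_N/T_J = λ_J/λ_N = 684/1120 = 0.6107.
L_N/L_J = (R_N/R_J)²(T_N/T_J)⁴ = (0.299)²(0.6107)⁴ = 0.01244.
F_N/F_J = (L_N/L_J)/(d_N/d_J)² = 0.01244/(2.77)² = 0.001621.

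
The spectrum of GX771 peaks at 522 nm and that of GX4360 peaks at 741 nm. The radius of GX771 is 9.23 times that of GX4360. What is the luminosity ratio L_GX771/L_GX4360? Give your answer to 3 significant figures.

346

Wien's law gives T ∝ 1/λ_max, so T_GX771/T_GX4360 = λ_GX4360/λ_GX771 = 741/522 = 1.420.
Then L ∝ R²T⁴ gives L_GX771/L_GX4360 = (9.23)² × (1.420)⁴ = 85.19 × 4.061 = 345.9.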